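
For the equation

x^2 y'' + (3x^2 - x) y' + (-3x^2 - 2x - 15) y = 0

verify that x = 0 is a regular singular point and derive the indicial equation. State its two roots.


Divide by x^2 to reach normal form y'' + P_1(x) y' + P_2(x) y = 0 with P_1(x) = 3 - 1/x and P_2(x) = -3 - 2/x - 15/x^2.
x = 0 is a singular point because the y'-coefficient 3 - 1/x has a pole at x = 0 and the y-coefficient -3 - 2/x - 15/x^2 has a pole at x = 0.
It is a regular singular point because x P_1(x) = p(x) = 3x - 1 and x^2 P_2(x) = q(x) = -3x^2 - 2x - 15 are polynomials, hence analytic at x = 0.
p(0) = -1,  q(0) = -15.
Indicial equation: r(r-1) + p(0) r + q(0) = 0, i.e. r^2 + (p(0) - 1) r + q(0) = 0, i.e. r^2 - 2 r - 15 = 0.
Discriminant: (-2)^2 - 4(-15) = 64, so r = (2 ± 8)/2.
Solving: r_1 = 5, r_2 = -3.

indicial: r^2 - 2 r - 15 = 0; roots r_1 = 5, r_2 = -3


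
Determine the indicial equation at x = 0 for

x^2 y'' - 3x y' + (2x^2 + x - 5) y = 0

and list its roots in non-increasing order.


Divide by x^2 to reach normal form y'' + P_1(x) y' + P_2(x) y = 0 with P_1(x) = -3/x and P_2(x) = 2 + 1/x - 5/x^2.
x = 0 is a singular point because the y'-coefficient -3/x has a pole at x = 0 and the y-coefficient 2 + 1/x - 5/x^2 has a pole at x = 0.
It is a regular singular point because x P_1(x) = p(x) = -3 and x^2 P_2(x) = q(x) = 2x^2 + x - 5 are polynomials, hence analytic at x = 0.
p(0) = -3,  q(0) = -5.
Indicial equation: r(r-1) + p(0) r + q(0) = 0, i.e. r^2 + (p(0) - 1) r + q(0) = 0, i.e. r^2 - 4 r - 5 = 0.
Discriminant: (-4)^2 - 4(-5) = 36, so r = (4 ± 6)/2.
Solving: r_1 = 5, r_2 = -1.

indicial: r^2 - 4 r - 5 = 0; roots r_1 = 5, r_2 = -1


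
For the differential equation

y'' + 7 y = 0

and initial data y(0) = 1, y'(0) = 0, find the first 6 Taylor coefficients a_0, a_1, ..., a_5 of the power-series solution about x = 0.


Ansatz: y(x) = sum_{n>=0} a_n x^n, so y'(x) = sum_{n>=1} n a_n x^(n-1) and y''(x) = sum_{n>=2} n(n-1) a_n x^(n-2).
Substitute into P(x) y'' + Q(x) y' + R(x) y = 0 with P(x) = 1, Q(x) = 0, R(x) = 7, and match powers of x.
Initial conditions: a_0 = 1, a_1 = 0.
Setting the coefficient of each power of x to zero and solving order by order (substituting the coefficients already found):
  x^0: 2 a_2 + 7 a_0 = 0  ->  2 a_2 = -7 a_0 = -7  ->  a_2 = -7/2
  x^1: 6 a_3 + 7 a_1 = 0  ->  6 a_3 = -7 a_1 = 0  ->  a_3 = 0
  x^2: 12 a_4 + 7 a_2 = 0  ->  12 a_4 = -7 a_2 = 49/2  ->  a_4 = 49/24
  x^3: 20 a_5 + 7 a_3 = 0  ->  20 a_5 = -7 a_3 = 0  ->  a_5 = 0
Truncated series: y(x) = 1 - (7/2) x^2 + (49/24) x^4 + O(x^6).

a_0 = 1; a_1 = 0; a_2 = -7/2; a_3 = 0; a_4 = 49/24; a_5 = 0


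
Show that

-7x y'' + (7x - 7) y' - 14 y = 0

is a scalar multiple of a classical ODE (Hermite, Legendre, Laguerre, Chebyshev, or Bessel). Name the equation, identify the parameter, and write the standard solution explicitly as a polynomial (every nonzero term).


All three coefficients share the factor -7; dividing through by -7 gives  x y'' + (1 - x) y' + 2 y = 0.
This matches the Laguerre equation x y'' + (1 - x) y' + n y = 0 with n = 2; the polynomial solution is L_2(x).
With y = sum_k a_k x^k, matching x^k gives (k+1)k a_{k+1} + (k+1) a_{k+1} - k a_k + n a_k = 0, i.e. (k+1)^2 a_{k+1} = (k - n) a_k = (k - 2) a_k. The right side vanishes at k = 2, so the series terminates at degree 2.
Standard normalization L_n(0) = 1 gives a_0 = 1. Work upward with a_{k+1} = (k - 2) a_k / (k+1)^2:
  a_1 = (0 - 2)(1) / 1^2 = -2/1 = -2
  a_2 = (1 - 2)(-2) / 2^2 = 2/4 = 1/2
Hence L_2(x) = x^2/2 - 2 x + 1.

L_2(x); series = x^2/2 - 2 x + 1


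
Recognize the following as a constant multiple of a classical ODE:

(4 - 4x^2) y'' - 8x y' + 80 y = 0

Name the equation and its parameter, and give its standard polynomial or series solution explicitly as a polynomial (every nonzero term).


All three coefficients share the factor 4; dividing through by 4 gives  (1 - x^2) y'' - 2x y' + 20 y = 0.
This matches the Legendre equation (1 - x^2) y'' - 2x y' + n(n+1) y = 0 (note the -2x y' term) with n(n+1) = 20, so n = 4; the polynomial solution is P_4(x).
With y = sum_k a_k x^k, matching x^k gives (k+2)(k+1) a_{k+2} = [k(k+1) - n(n+1)] a_k = (k - 4)(k + 5) a_k. The right side vanishes at k = 4, so the series with the parity of 4 terminates at degree 4.
Standard normalization (P_n(1) = 1): leading coefficient (2n)!/(2^n (n!)^2) = 40320/(16*576) = 35/8, so a_4 = 35/8. Work downward with a_k = (k+1)(k+2) a_{k+2} / ((k - 4)(k + 5)):
  a_2 = (3)(4)(35/8) / ((2 - 4)(2 + 5)) = (105/2)/(-14) = -15/4
  a_0 = (1)(2)(-15/4) / ((0 - 4)(0 + 5)) = (-15/2)/(-20) = 3/8
Hence P_4(x) = 35 x^4/8 - 15 x^2/4 + 3/8.

P_4(x); series = 35 x^4/8 - 15 x^2/4 + 3/8


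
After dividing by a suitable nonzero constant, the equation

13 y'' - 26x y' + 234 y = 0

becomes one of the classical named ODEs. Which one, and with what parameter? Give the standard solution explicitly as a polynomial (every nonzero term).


All three coefficients share the factor 13; dividing through by 13 gives  y'' - 2x y' + 18 y = 0.
This matches the Hermite equation y'' - 2x y' + 2n y = 0 with 2n = 18, so n = 9; the polynomial solution is H_9(x).
With y = sum_k a_k x^k, matching x^k gives (k+2)(k+1) a_{k+2} = 2(k - n) a_k = 2(k - 9) a_k. The right side vanishes at k = 9, so the series with the parity of 9 terminates at degree 9.
Standard normalization: leading coefficient of H_n is 2^n, so a_9 = 2^9 = 512. Work downward with a_k = (k+1)(k+2) a_{k+2} / (2(k - n)):
  a_7 = (8)(9)(512) / (2(7 - 9)) = 36864/(-4) = -9216
  a_5 = (6)(7)(-9216) / (2(5 - 9)) = -387072/(-8) = 48384
  a_3 = (4)(5)(48384) / (2(3 - 9)) = 967680/(-12) = -80640
  a_1 = (2)(3)(-80640) / (2(1 - 9)) = -483840/(-16) = 30240
Hence H_9(x) = 512 x^9 - 9216 x^7 + 48384 x^5 - 80640 x^3 + 30240 x.

H_9(x); series = 512 x^9 - 9216 x^7 + 48384 x^5 - 80640 x^3 + 30240 x


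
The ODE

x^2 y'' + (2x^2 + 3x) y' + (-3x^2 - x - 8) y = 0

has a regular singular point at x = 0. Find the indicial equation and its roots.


Divide by x^2 to reach normal form y'' + P_1(x) y' + P_2(x) y = 0 with P_1(x) = 2 + 3/x and P_2(x) = -3 - 1/x - 8/x^2.
x = 0 is a singular point because the y'-coefficient 2 + 3/x has a pole at x = 0 and the y-coefficient -3 - 1/x - 8/x^2 has a pole at x = 0.
It is a regular singular point because x P_1(x) = p(x) = 2x + 3 and x^2 P_2(x) = q(x) = -3x^2 - x - 8 are polynomials, hence analytic at x = 0.
p(0) = 3,  q(0) = -8.
Indicial equation: r(r-1) + p(0) r + q(0) = 0, i.e. r^2 + (p(0) - 1) r + q(0) = 0, i.e. r^2 + 2 r - 8 = 0.
Discriminant: (2)^2 - 4(-8) = 36, so r = (-2 ± 6)/2.
Solving: r_1 = 2, r_2 = -4.

indicial: r^2 + 2 r - 8 = 0; roots r_1 = 2, r_2 = -4


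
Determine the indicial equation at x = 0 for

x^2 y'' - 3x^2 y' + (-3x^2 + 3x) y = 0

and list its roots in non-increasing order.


Divide by x^2 to reach normal form y'' + P_1(x) y' + P_2(x) y = 0 with P_1(x) = -3 and P_2(x) = -3 + 3/x.
x = 0 is a singular point because the y-coefficient -3 + 3/x has a pole at x = 0.
It is a regular singular point because x P_1(x) = p(x) = -3x and x^2 P_2(x) = q(x) = -3x^2 + 3x are polynomials, hence analytic at x = 0.
p(0) = 0,  q(0) = 0.
Indicial equation: r(r-1) + p(0) r + q(0) = 0, i.e. r^2 + (p(0) - 1) r + q(0) = 0, i.e. r^2 - 1 r = 0.
Discriminant: (-1)^2 - 4(0) = 1, so r = (1 ± 1)/2.
Solving: r_1 = 1, r_2 = 0.

indicial: r^2 - 1 r = 0; roots r_1 = 1, r_2 = 0


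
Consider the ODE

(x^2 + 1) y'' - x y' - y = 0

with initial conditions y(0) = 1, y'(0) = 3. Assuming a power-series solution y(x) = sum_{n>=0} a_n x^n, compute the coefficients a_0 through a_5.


Ansatz: y(x) = sum_{n>=0} a_n x^n, so y'(x) = sum_{n>=1} n a_n x^(n-1) and y''(x) = sum_{n>=2} n(n-1) a_n x^(n-2).
Substitute into P(x) y'' + Q(x) y' + R(x) y = 0 with P(x) = x^2 + 1, Q(x) = -x, R(x) = -1, and match powers of x.
Initial conditions: a_0 = 1, a_1 = 3.
Setting the coefficient of each power of x to zero and solving order by order (substituting the coefficients already found):
  x^0: 2 a_2 - a_0 = 0  ->  2 a_2 = a_0 = 1  ->  a_2 = 1/2
  x^1: 6 a_3 - 2 a_1 = 0  ->  6 a_3 = 2 a_1 = 6  ->  a_3 = 1
  x^2: 12 a_4 - a_2 = 0  ->  12 a_4 = a_2 = 1/2  ->  a_4 = 1/24
  x^3: 20 a_5 + 2 a_3 = 0  ->  20 a_5 = -2 a_3 = -2  ->  a_5 = -1/10
Truncated series: y(x) = 1 + 3 x + (1/2) x^2 + x^3 + (1/24) x^4 - (1/10) x^5 + O(x^6).

a_0 = 1; a_1 = 3; a_2 = 1/2; a_3 = 1; a_4 = 1/24; a_5 = -1/10


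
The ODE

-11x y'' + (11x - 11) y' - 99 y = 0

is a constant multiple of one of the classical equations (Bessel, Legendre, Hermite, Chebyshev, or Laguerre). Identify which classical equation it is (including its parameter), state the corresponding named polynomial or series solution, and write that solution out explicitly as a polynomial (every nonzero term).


All three coefficients share the factor -11; dividing through by -11 gives  x y'' + (1 - x) y' + 9 y = 0.
This matches the Laguerre equation x y'' + (1 - x) y' + n y = 0 with n = 9; the polynomial solution is L_9(x).
With y = sum_k a_k x^k, matching x^k gives (k+1)k a_{k+1} + (k+1) a_{k+1} - k a_k + n a_k = 0, i.e. (k+1)^2 a_{k+1} = (k - n) a_k = (k - 9) a_k. The right side vanishes at k = 9, so the series terminates at degree 9.
Standard normalization L_n(0) = 1 gives a_0 = 1. Work upward with a_{k+1} = (k - 9) a_k / (k+1)^2:
  a_1 = (0 - 9)(1) / 1^2 = -9/1 = -9
  a_2 = (1 - 9)(-9) / 2^2 = 72/4 = 18
  a_3 = (2 - 9)(18) / 3^2 = -126/9 = -14
  a_4 = (3 - 9)(-14) / 4^2 = 84/16 = 21/4
  a_5 = (4 - 9)(21/4) / 5^2 = (-105/4)/25 = -21/20
  a_6 = (5 - 9)(-21/20) / 6^2 = (21/5)/36 = 7/60
  a_7 = (6 - 9)(7/60) / 7^2 = (-7/20)/49 = -1/140
  a_8 = (7 - 9)(-1/140) / 8^2 = (1/70)/64 = 1/4480
  a_9 = (8 - 9)(1/4480) / 9^2 = (-1/4480)/81 = -1/362880
Hence L_9(x) = -x^9/362880 + x^8/4480 - x^7/140 + 7 x^6/60 - 21 x^5/20 + 21 x^4/4 - 14 x^3 + 18 x^2 - 9 x + 1.

L_9(x); series = -x^9/362880 + x^8/4480 - x^7/140 + 7 x^6/60 - 21 x^5/20 + 21 x^4/4 - 14 x^3 + 18 x^2 - 9 x + 1


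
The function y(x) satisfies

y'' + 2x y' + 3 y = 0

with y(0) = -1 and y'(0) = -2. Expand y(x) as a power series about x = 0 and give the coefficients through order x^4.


Ansatz: y(x) = sum_{n>=0} a_n x^n, so y'(x) = sum_{n>=1} n a_n x^(n-1) and y''(x) = sum_{n>=2} n(n-1) a_n x^(n-2).
Substitute into P(x) y'' + Q(x) y' + R(x) y = 0 with P(x) = 1, Q(x) = 2x, R(x) = 3, and match powers of x.
Initial conditions: a_0 = -1, a_1 = -2.
Setting the coefficient of each power of x to zero and solving order by order (substituting the coefficients already found):
  x^0: 2 a_2 + 3 a_0 = 0  ->  2 a_2 = -3 a_0 = 3  ->  a_2 = 3/2
  x^1: 6 a_3 + 5 a_1 = 0  ->  6 a_3 = -5 a_1 = 10  ->  a_3 = 5/3
  x^2: 12 a_4 + 7 a_2 = 0  ->  12 a_4 = -7 a_2 = -21/2  ->  a_4 = -7/8
Truncated series: y(x) = -1 - 2 x + (3/2) x^2 + (5/3) x^3 - (7/8) x^4 + O(x^5).

a_0 = -1; a_1 = -2; a_2 = 3/2; a_3 = 5/3; a_4 = -7/8


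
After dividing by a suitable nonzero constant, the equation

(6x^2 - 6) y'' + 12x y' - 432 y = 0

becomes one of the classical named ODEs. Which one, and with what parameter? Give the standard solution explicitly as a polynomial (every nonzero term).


All three coefficients share the factor -6; dividing through by -6 gives  (1 - x^2) y'' - 2x y' + 72 y = 0.
This matches the Legendre equation (1 - x^2) y'' - 2x y' + n(n+1) y = 0 (note the -2x y' term) with n(n+1) = 72, so n = 8; the polynomial solution is P_8(x).
With y = sum_k a_k x^k, matching x^k gives (k+2)(k+1) a_{k+2} = [k(k+1) - n(n+1)] a_k = (k - 8)(k + 9) a_k. The right side vanishes at k = 8, so the series with the parity of 8 terminates at degree 8.
Standard normalization (P_n(1) = 1): leading coefficient (2n)!/(2^n (n!)^2) = 20922789888000/(256*1625702400) = 6435/128, so a_8 = 6435/128. Work downward with a_k = (k+1)(k+2) a_{k+2} / ((k - 8)(k + 9)):
  a_6 = (7)(8)(6435/128) / ((6 - 8)(6 + 9)) = (45045/16)/(-30) = -3003/32
  a_4 = (5)(6)(-3003/32) / ((4 - 8)(4 + 9)) = (-45045/16)/(-52) = 3465/64
  a_2 = (3)(4)(3465/64) / ((2 - 8)(2 + 9)) = (10395/16)/(-66) = -315/32
  a_0 = (1)(2)(-315/32) / ((0 - 8)(0 + 9)) = (-315/16)/(-72) = 35/128
Hence P_8(x) = 6435 x^8/128 - 3003 x^6/32 + 3465 x^4/64 - 315 x^2/32 + 35/128.

P_8(x); series = 6435 x^8/128 - 3003 x^6/32 + 3465 x^4/64 - 315 x^2/32 + 35/128


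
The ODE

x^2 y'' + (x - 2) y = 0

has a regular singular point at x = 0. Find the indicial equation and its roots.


Divide by x^2 to reach normal form y'' + P_1(x) y' + P_2(x) y = 0 with P_1(x) = 0 and P_2(x) = 1/x - 2/x^2.
x = 0 is a singular point because the y-coefficient 1/x - 2/x^2 has a pole at x = 0.
It is a regular singular point because x P_1(x) = p(x) = 0 and x^2 P_2(x) = q(x) = x - 2 are polynomials, hence analytic at x = 0.
p(0) = 0,  q(0) = -2.
Indicial equation: r(r-1) + p(0) r + q(0) = 0, i.e. r^2 + (p(0) - 1) r + q(0) = 0, i.e. r^2 - 1 r - 2 = 0.
Discriminant: (-1)^2 - 4(-2) = 9, so r = (1 ± 3)/2.
Solving: r_1 = 2, r_2 = -1.

indicial: r^2 - 1 r - 2 = 0; roots r_1 = 2, r_2 = -1


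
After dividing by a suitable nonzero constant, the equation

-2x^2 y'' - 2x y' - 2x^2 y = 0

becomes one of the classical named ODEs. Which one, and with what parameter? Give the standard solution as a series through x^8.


All three coefficients share the factor -2; dividing through by -2 gives  x^2 y'' + x y' + x^2 y = 0.
This matches the Bessel equation x^2 y'' + x y' + (x^2 - nu^2) y = 0 with nu^2 = 0, so nu = 0; the solution bounded at x = 0 is J_0(x).
Frobenius at x = 0: indicial roots ±nu; for r = nu the recurrence k(k + 2nu) c_k = -c_{k-2} gives the standard series J_nu(x) = sum_{k>=0} (-1)^k / (k! (k+nu)!) (x/2)^(2k+nu). Evaluate the first 5 terms:
  k = 0: (-1)^0 / (0! * 0! * 2^0) x^0 = 1/(1*1*1) x^0 = (1) x^0
  k = 1: (-1)^1 / (1! * 1! * 2^2) x^2 = -1/(1*1*4) x^2 = (-1/4) x^2
  k = 2: (-1)^2 / (2! * 2! * 2^4) x^4 = 1/(2*2*16) x^4 = (1/64) x^4
  k = 3: (-1)^3 / (3! * 3! * 2^6) x^6 = -1/(6*6*64) x^6 = (-1/2304) x^6
  k = 4: (-1)^4 / (4! * 4! * 2^8) x^8 = 1/(24*24*256) x^8 = (1/147456) x^8
Hence J_0(x) = x^8/147456 - x^6/2304 + x^4/64 - x^2/4 + 1 + ....

J_0(x); series = x^8/147456 - x^6/2304 + x^4/64 - x^2/4 + 1


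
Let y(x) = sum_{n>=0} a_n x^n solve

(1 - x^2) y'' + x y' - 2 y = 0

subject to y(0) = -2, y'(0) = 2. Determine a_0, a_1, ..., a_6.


Ansatz: y(x) = sum_{n>=0} a_n x^n, so y'(x) = sum_{n>=1} n a_n x^(n-1) and y''(x) = sum_{n>=2} n(n-1) a_n x^(n-2).
Substitute into P(x) y'' + Q(x) y' + R(x) y = 0 with P(x) = 1 - x^2, Q(x) = x, R(x) = -2, and match powers of x.
Initial conditions: a_0 = -2, a_1 = 2.
Setting the coefficient of each power of x to zero and solving order by order (substituting the coefficients already found):
  x^0: 2 a_2 - 2 a_0 = 0  ->  2 a_2 = 2 a_0 = -4  ->  a_2 = -2
  x^1: 6 a_3 - a_1 = 0  ->  6 a_3 = a_1 = 2  ->  a_3 = 1/3
  x^2: 12 a_4 - 2 a_2 = 0  ->  12 a_4 = 2 a_2 = -4  ->  a_4 = -1/3
  x^3: 20 a_5 - 5 a_3 = 0  ->  20 a_5 = 5 a_3 = 5/3  ->  a_5 = 1/12
  x^4: 30 a_6 - 10 a_4 = 0  ->  30 a_6 = 10 a_4 = -10/3  ->  a_6 = -1/9
Truncated series: y(x) = -2 + 2 x - 2 x^2 + (1/3) x^3 - (1/3) x^4 + (1/12) x^5 - (1/9) x^6 + O(x^7).

a_0 = -2; a_1 = 2; a_2 = -2; a_3 = 1/3; a_4 = -1/3; a_5 = 1/12; a_6 = -1/9


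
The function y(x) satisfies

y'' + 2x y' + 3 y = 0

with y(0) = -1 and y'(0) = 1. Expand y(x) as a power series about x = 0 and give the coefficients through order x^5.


Ansatz: y(x) = sum_{n>=0} a_n x^n, so y'(x) = sum_{n>=1} n a_n x^(n-1) and y''(x) = sum_{n>=2} n(n-1) a_n x^(n-2).
Substitute into P(x) y'' + Q(x) y' + R(x) y = 0 with P(x) = 1, Q(x) = 2x, R(x) = 3, and match powers of x.
Initial conditions: a_0 = -1, a_1 = 1.
Setting the coefficient of each power of x to zero and solving order by order (substituting the coefficients already found):
  x^0: 2 a_2 + 3 a_0 = 0  ->  2 a_2 = -3 a_0 = 3  ->  a_2 = 3/2
  x^1: 6 a_3 + 5 a_1 = 0  ->  6 a_3 = -5 a_1 = -5  ->  a_3 = -5/6
  x^2: 12 a_4 + 7 a_2 = 0  ->  12 a_4 = -7 a_2 = -21/2  ->  a_4 = -7/8
  x^3: 20 a_5 + 9 a_3 = 0  ->  20 a_5 = -9 a_3 = 15/2  ->  a_5 = 3/8
Truncated series: y(x) = -1 + x + (3/2) x^2 - (5/6) x^3 - (7/8) x^4 + (3/8) x^5 + O(x^6).

a_0 = -1; a_1 = 1; a_2 = 3/2; a_3 = -5/6; a_4 = -7/8; a_5 = 3/8


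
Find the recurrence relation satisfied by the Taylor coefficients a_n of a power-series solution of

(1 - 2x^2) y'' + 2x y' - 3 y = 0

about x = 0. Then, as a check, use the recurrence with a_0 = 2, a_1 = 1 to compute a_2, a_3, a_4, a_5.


Substitute y = sum_n a_n x^n.
(1 - 2 x^2) y'' contributes (n+2)(n+1) a_{n+2} - 2 n(n-1) a_n at x^n.
2 x y'(x) contributes 2 n a_n at x^n.
-3 y(x) contributes -3 a_n at x^n.
Matching x^n: (n+2)(n+1) a_{n+2} + (-2 n(n-1) + 2 n - 3) a_n = 0.
Thus a_{n+2} = (2 n(n-1) - 2 n + 3) / ((n+1)(n+2)) * a_n.

Check with a_0 = 2, a_1 = 1 (apply the recurrence for n = 0, 1, 2, 3): a_0 = 2, a_1 = 1, a_2 = 3, a_3 = 1/6, a_4 = 3/4, a_5 = 3/40.

a_(n+2) = (2 n(n-1) - 2 n + 3) / ((n+1)(n+2)) * a_n; check: a_0 = 2, a_1 = 1, a_2 = 3, a_3 = 1/6, a_4 = 3/4, a_5 = 3/40


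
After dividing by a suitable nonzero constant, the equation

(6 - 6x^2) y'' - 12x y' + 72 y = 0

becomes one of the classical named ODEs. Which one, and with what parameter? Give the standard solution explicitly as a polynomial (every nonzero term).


All three coefficients share the factor 6; dividing through by 6 gives  (1 - x^2) y'' - 2x y' + 12 y = 0.
This matches the Legendre equation (1 - x^2) y'' - 2x y' + n(n+1) y = 0 (note the -2x y' term) with n(n+1) = 12, so n = 3; the polynomial solution is P_3(x).
With y = sum_k a_k x^k, matching x^k gives (k+2)(k+1) a_{k+2} = [k(k+1) - n(n+1)] a_k = (k - 3)(k + 4) a_k. The right side vanishes at k = 3, so the series with the parity of 3 terminates at degree 3.
Standard normalization (P_n(1) = 1): leading coefficient (2n)!/(2^n (n!)^2) = 720/(8*36) = 5/2, so a_3 = 5/2. Work downward with a_k = (k+1)(k+2) a_{k+2} / ((k - 3)(k + 4)):
  a_1 = (2)(3)(5/2) / ((1 - 3)(1 + 4)) = 15/(-10) = -3/2
Hence P_3(x) = 5 x^3/2 - 3 x/2.

P_3(x); series = 5 x^3/2 - 3 x/2


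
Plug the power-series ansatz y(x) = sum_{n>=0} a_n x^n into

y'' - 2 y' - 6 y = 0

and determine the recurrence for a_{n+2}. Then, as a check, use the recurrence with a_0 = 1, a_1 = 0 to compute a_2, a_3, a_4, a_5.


Substitute y = sum_n a_n x^n.
y''(x) has coefficient (n+2)(n+1) a_{n+2} at x^n;
-2 y'(x) has coefficient -2 (n+1) a_{n+1} at x^n;
-6 y(x) has coefficient -6 a_n at x^n.
Matching x^n: (n+2)(n+1) a_{n+2} - 2 (n+1) a_{n+1} - 6 a_n = 0.
Thus a_{n+2} = [2 (n+1) a_{n+1} + 6 a_n] / ((n+1)(n+2)).

Check with a_0 = 1, a_1 = 0 (apply the recurrence for n = 0, 1, 2, 3): a_0 = 1, a_1 = 0, a_2 = 3, a_3 = 2, a_4 = 5/2, a_5 = 8/5.

a_(n+2) = [2 (n+1) a_(n+1) + 6 a_n] / ((n+1)(n+2)); check: a_0 = 1, a_1 = 0, a_2 = 3, a_3 = 2, a_4 = 5/2, a_5 = 8/5


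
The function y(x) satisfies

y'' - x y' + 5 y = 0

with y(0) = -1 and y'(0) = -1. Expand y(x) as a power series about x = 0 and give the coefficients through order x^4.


Ansatz: y(x) = sum_{n>=0} a_n x^n, so y'(x) = sum_{n>=1} n a_n x^(n-1) and y''(x) = sum_{n>=2} n(n-1) a_n x^(n-2).
Substitute into P(x) y'' + Q(x) y' + R(x) y = 0 with P(x) = 1, Q(x) = -x, R(x) = 5, and match powers of x.
Initial conditions: a_0 = -1, a_1 = -1.
Setting the coefficient of each power of x to zero and solving order by order (substituting the coefficients already found):
  x^0: 2 a_2 + 5 a_0 = 0  ->  2 a_2 = -5 a_0 = 5  ->  a_2 = 5/2
  x^1: 6 a_3 + 4 a_1 = 0  ->  6 a_3 = -4 a_1 = 4  ->  a_3 = 2/3
  x^2: 12 a_4 + 3 a_2 = 0  ->  12 a_4 = -3 a_2 = -15/2  ->  a_4 = -5/8
Truncated series: y(x) = -1 - x + (5/2) x^2 + (2/3) x^3 - (5/8) x^4 + O(x^5).

a_0 = -1; a_1 = -1; a_2 = 5/2; a_3 = 2/3; a_4 = -5/8


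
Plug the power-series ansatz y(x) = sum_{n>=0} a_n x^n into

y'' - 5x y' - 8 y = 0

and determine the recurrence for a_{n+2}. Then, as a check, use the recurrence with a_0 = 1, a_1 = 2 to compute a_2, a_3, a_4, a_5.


Substitute y = sum_n a_n x^n.
y''(x) has coefficient (n+2)(n+1) a_{n+2} at x^n;
-5 x y'(x) has coefficient -5 n a_n at x^n (shift);
-8 y(x) has coefficient -8 a_n at x^n.
Matching x^n: (n+2)(n+1) a_{n+2} + (-5n - 8) a_n = 0.
Thus a_{n+2} = (5n + 8) / ((n+1)(n+2)) * a_n.

Check with a_0 = 1, a_1 = 2 (apply the recurrence for n = 0, 1, 2, 3): a_0 = 1, a_1 = 2, a_2 = 4, a_3 = 13/3, a_4 = 6, a_5 = 299/60.

a_(n+2) = (5n + 8) / ((n+1)(n+2)) * a_n; check: a_0 = 1, a_1 = 2, a_2 = 4, a_3 = 13/3, a_4 = 6, a_5 = 299/60


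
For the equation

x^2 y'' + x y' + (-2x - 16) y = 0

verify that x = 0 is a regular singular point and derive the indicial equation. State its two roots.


Divide by x^2 to reach normal form y'' + P_1(x) y' + P_2(x) y = 0 with P_1(x) = 1/x and P_2(x) = -2/x - 16/x^2.
x = 0 is a singular point because the y'-coefficient 1/x has a pole at x = 0 and the y-coefficient -2/x - 16/x^2 has a pole at x = 0.
It is a regular singular point because x P_1(x) = p(x) = 1 and x^2 P_2(x) = q(x) = -2x - 16 are polynomials, hence analytic at x = 0.
p(0) = 1,  q(0) = -16.
Indicial equation: r(r-1) + p(0) r + q(0) = 0, i.e. r^2 + (p(0) - 1) r + q(0) = 0, i.e. r^2 - 16 = 0.
Discriminant: (0)^2 - 4(-16) = 64, so r = (0 ± 8)/2.
Solving: r_1 = 4, r_2 = -4.

indicial: r^2 - 16 = 0; roots r_1 = 4, r_2 = -4


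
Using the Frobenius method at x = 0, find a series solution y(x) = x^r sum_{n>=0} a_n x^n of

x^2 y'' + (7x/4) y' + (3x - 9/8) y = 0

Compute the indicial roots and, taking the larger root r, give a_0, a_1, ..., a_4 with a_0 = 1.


Write in Frobenius form y'' + (p(x)/x) y' + (q(x)/x^2) y = 0:
  p(x) = 7/4,  q(x) = 3x - 9/8.
Indicial equation: r(r-1) + (7/4) r + (-9/8) = 0 -> roots r_1 = 3/4, r_2 = -3/2.
Take r = r_1 = 3/4. Let y(x) = x^r sum_{n>=0} a_n x^n with a_0 = 1.
Substitute y = x^r sum a_n x^n and match x^{r+n}. The recurrence is
  D(n) a_n + 3 a_{n-1} = 0,  where D(n) = (r+n)(r+n-1) + (7/4)(r+n) + (-9/8).
  a_n = -3 / D(n) * a_{n-1}.
Since the indicial polynomial factors as (r - r_1)(r - r_2), D(n) = (r_1 + n - r_1)(r_1 + n - r_2) = n(n + 9/4).
Evaluating step by step (a_0 = 1):
  n = 1: D(1) = 1(1 + 9/4) = 13/4; numerator = -3(1) = -3; a_1 = (-3)/(13/4) = -12/13
  n = 2: D(2) = 2(2 + 9/4) = 17/2; numerator = -3(-12/13) = 36/13; a_2 = (36/13)/(17/2) = 72/221
  n = 3: D(3) = 3(3 + 9/4) = 63/4; numerator = -3(72/221) = -216/221; a_3 = (-216/221)/(63/4) = -96/1547
  n = 4: D(4) = 4(4 + 9/4) = 25; numerator = -3(-96/1547) = 288/1547; a_4 = (288/1547)/(25) = 288/38675

r = 3/4; a_0 = 1; a_1 = -12/13; a_2 = 72/221; a_3 = -96/1547; a_4 = 288/38675


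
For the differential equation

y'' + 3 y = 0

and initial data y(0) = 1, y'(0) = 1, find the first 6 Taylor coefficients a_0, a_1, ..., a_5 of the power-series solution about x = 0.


Ansatz: y(x) = sum_{n>=0} a_n x^n, so y'(x) = sum_{n>=1} n a_n x^(n-1) and y''(x) = sum_{n>=2} n(n-1) a_n x^(n-2).
Substitute into P(x) y'' + Q(x) y' + R(x) y = 0 with P(x) = 1, Q(x) = 0, R(x) = 3, and match powers of x.
Initial conditions: a_0 = 1, a_1 = 1.
Setting the coefficient of each power of x to zero and solving order by order (substituting the coefficients already found):
  x^0: 2 a_2 + 3 a_0 = 0  ->  2 a_2 = -3 a_0 = -3  ->  a_2 = -3/2
  x^1: 6 a_3 + 3 a_1 = 0  ->  6 a_3 = -3 a_1 = -3  ->  a_3 = -1/2
  x^2: 12 a_4 + 3 a_2 = 0  ->  12 a_4 = -3 a_2 = 9/2  ->  a_4 = 3/8
  x^3: 20 a_5 + 3 a_3 = 0  ->  20 a_5 = -3 a_3 = 3/2  ->  a_5 = 3/40
Truncated series: y(x) = 1 + x - (3/2) x^2 - (1/2) x^3 + (3/8) x^4 + (3/40) x^5 + O(x^6).

a_0 = 1; a_1 = 1; a_2 = -3/2; a_3 = -1/2; a_4 = 3/8; a_5 = 3/40


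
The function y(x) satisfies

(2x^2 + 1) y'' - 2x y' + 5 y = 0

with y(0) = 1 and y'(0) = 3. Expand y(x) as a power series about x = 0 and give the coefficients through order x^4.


Ansatz: y(x) = sum_{n>=0} a_n x^n, so y'(x) = sum_{n>=1} n a_n x^(n-1) and y''(x) = sum_{n>=2} n(n-1) a_n x^(n-2).
Substitute into P(x) y'' + Q(x) y' + R(x) y = 0 with P(x) = 2x^2 + 1, Q(x) = -2x, R(x) = 5, and match powers of x.
Initial conditions: a_0 = 1, a_1 = 3.
Setting the coefficient of each power of x to zero and solving order by order (substituting the coefficients already found):
  x^0: 2 a_2 + 5 a_0 = 0  ->  2 a_2 = -5 a_0 = -5  ->  a_2 = -5/2
  x^1: 6 a_3 + 3 a_1 = 0  ->  6 a_3 = -3 a_1 = -9  ->  a_3 = -3/2
  x^2: 12 a_4 + 5 a_2 = 0  ->  12 a_4 = -5 a_2 = 25/2  ->  a_4 = 25/24
Truncated series: y(x) = 1 + 3 x - (5/2) x^2 - (3/2) x^3 + (25/24) x^4 + O(x^5).

a_0 = 1; a_1 = 3; a_2 = -5/2; a_3 = -3/2; a_4 = 25/24


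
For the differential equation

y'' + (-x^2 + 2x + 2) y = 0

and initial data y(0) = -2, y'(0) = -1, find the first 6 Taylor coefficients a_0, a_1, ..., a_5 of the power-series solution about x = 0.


Ansatz: y(x) = sum_{n>=0} a_n x^n, so y'(x) = sum_{n>=1} n a_n x^(n-1) and y''(x) = sum_{n>=2} n(n-1) a_n x^(n-2).
Substitute into P(x) y'' + Q(x) y' + R(x) y = 0 with P(x) = 1, Q(x) = 0, R(x) = -x^2 + 2x + 2, and match powers of x.
Initial conditions: a_0 = -2, a_1 = -1.
Setting the coefficient of each power of x to zero and solving order by order (substituting the coefficients already found):
  x^0: 2 a_2 + 2 a_0 = 0  ->  2 a_2 = -2 a_0 = 4  ->  a_2 = 2
  x^1: 6 a_3 + 2 a_1 + 2 a_0 = 0  ->  6 a_3 = -2 a_1 - 2 a_0 = 6  ->  a_3 = 1
  x^2: 12 a_4 + 2 a_2 + 2 a_1 - a_0 = 0  ->  12 a_4 = -2 a_2 - 2 a_1 + a_0 = -4  ->  a_4 = -1/3
  x^3: 20 a_5 + 2 a_3 + 2 a_2 - a_1 = 0  ->  20 a_5 = -2 a_3 - 2 a_2 + a_1 = -7  ->  a_5 = -7/20
Truncated series: y(x) = -2 - x + 2 x^2 + x^3 - (1/3) x^4 - (7/20) x^5 + O(x^6).

a_0 = -2; a_1 = -1; a_2 = 2; a_3 = 1; a_4 = -1/3; a_5 = -7/20


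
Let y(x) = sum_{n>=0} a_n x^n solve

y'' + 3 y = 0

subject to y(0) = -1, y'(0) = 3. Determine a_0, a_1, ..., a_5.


Ansatz: y(x) = sum_{n>=0} a_n x^n, so y'(x) = sum_{n>=1} n a_n x^(n-1) and y''(x) = sum_{n>=2} n(n-1) a_n x^(n-2).
Substitute into P(x) y'' + Q(x) y' + R(x) y = 0 with P(x) = 1, Q(x) = 0, R(x) = 3, and match powers of x.
Initial conditions: a_0 = -1, a_1 = 3.
Setting the coefficient of each power of x to zero and solving order by order (substituting the coefficients already found):
  x^0: 2 a_2 + 3 a_0 = 0  ->  2 a_2 = -3 a_0 = 3  ->  a_2 = 3/2
  x^1: 6 a_3 + 3 a_1 = 0  ->  6 a_3 = -3 a_1 = -9  ->  a_3 = -3/2
  x^2: 12 a_4 + 3 a_2 = 0  ->  12 a_4 = -3 a_2 = -9/2  ->  a_4 = -3/8
  x^3: 20 a_5 + 3 a_3 = 0  ->  20 a_5 = -3 a_3 = 9/2  ->  a_5 = 9/40
Truncated series: y(x) = -1 + 3 x + (3/2) x^2 - (3/2) x^3 - (3/8) x^4 + (9/40) x^5 + O(x^6).

a_0 = -1; a_1 = 3; a_2 = 3/2; a_3 = -3/2; a_4 = -3/8; a_5 = 9/40


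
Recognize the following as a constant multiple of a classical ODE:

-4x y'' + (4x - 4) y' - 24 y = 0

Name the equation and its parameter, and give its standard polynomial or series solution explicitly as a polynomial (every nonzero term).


All three coefficients share the factor -4; dividing through by -4 gives  x y'' + (1 - x) y' + 6 y = 0.
This matches the Laguerre equation x y'' + (1 - x) y' + n y = 0 with n = 6; the polynomial solution is L_6(x).
With y = sum_k a_k x^k, matching x^k gives (k+1)k a_{k+1} + (k+1) a_{k+1} - k a_k + n a_k = 0, i.e. (k+1)^2 a_{k+1} = (k - n) a_k = (k - 6) a_k. The right side vanishes at k = 6, so the series terminates at degree 6.
Standard normalization L_n(0) = 1 gives a_0 = 1. Work upward with a_{k+1} = (k - 6) a_k / (k+1)^2:
  a_1 = (0 - 6)(1) / 1^2 = -6/1 = -6
  a_2 = (1 - 6)(-6) / 2^2 = 30/4 = 15/2
  a_3 = (2 - 6)(15/2) / 3^2 = -30/9 = -10/3
  a_4 = (3 - 6)(-10/3) / 4^2 = 10/16 = 5/8
  a_5 = (4 - 6)(5/8) / 5^2 = (-5/4)/25 = -1/20
  a_6 = (5 - 6)(-1/20) / 6^2 = (1/20)/36 = 1/720
Hence L_6(x) = x^6/720 - x^5/20 + 5 x^4/8 - 10 x^3/3 + 15 x^2/2 - 6 x + 1.

L_6(x); series = x^6/720 - x^5/20 + 5 x^4/8 - 10 x^3/3 + 15 x^2/2 - 6 x + 1


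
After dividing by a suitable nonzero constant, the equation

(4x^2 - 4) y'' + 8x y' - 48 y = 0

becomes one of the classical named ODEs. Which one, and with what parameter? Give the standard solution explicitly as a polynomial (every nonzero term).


All three coefficients share the factor -4; dividing through by -4 gives  (1 - x^2) y'' - 2x y' + 12 y = 0.
This matches the Legendre equation (1 - x^2) y'' - 2x y' + n(n+1) y = 0 (note the -2x y' term) with n(n+1) = 12, so n = 3; the polynomial solution is P_3(x).
With y = sum_k a_k x^k, matching x^k gives (k+2)(k+1) a_{k+2} = [k(k+1) - n(n+1)] a_k = (k - 3)(k + 4) a_k. The right side vanishes at k = 3, so the series with the parity of 3 terminates at degree 3.
Standard normalization (P_n(1) = 1): leading coefficient (2n)!/(2^n (n!)^2) = 720/(8*36) = 5/2, so a_3 = 5/2. Work downward with a_k = (k+1)(k+2) a_{k+2} / ((k - 3)(k + 4)):
  a_1 = (2)(3)(5/2) / ((1 - 3)(1 + 4)) = 15/(-10) = -3/2
Hence P_3(x) = 5 x^3/2 - 3 x/2.

P_3(x); series = 5 x^3/2 - 3 x/2


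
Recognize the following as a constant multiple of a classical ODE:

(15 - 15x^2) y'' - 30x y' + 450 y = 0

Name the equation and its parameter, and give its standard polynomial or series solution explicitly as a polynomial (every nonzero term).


All three coefficients share the factor 15; dividing through by 15 gives  (1 - x^2) y'' - 2x y' + 30 y = 0.
This matches the Legendre equation (1 - x^2) y'' - 2x y' + n(n+1) y = 0 (note the -2x y' term) with n(n+1) = 30, so n = 5; the polynomial solution is P_5(x).
With y = sum_k a_k x^k, matching x^k gives (k+2)(k+1) a_{k+2} = [k(k+1) - n(n+1)] a_k = (k - 5)(k + 6) a_k. The right side vanishes at k = 5, so the series with the parity of 5 terminates at degree 5.
Standard normalization (P_n(1) = 1): leading coefficient (2n)!/(2^n (n!)^2) = 3628800/(32*14400) = 63/8, so a_5 = 63/8. Work downward with a_k = (k+1)(k+2) a_{k+2} / ((k - 5)(k + 6)):
  a_3 = (4)(5)(63/8) / ((3 - 5)(3 + 6)) = (315/2)/(-18) = -35/4
  a_1 = (2)(3)(-35/4) / ((1 - 5)(1 + 6)) = (-105/2)/(-28) = 15/8
Hence P_5(x) = 63 x^5/8 - 35 x^3/4 + 15 x/8.

P_5(x); series = 63 x^5/8 - 35 x^3/4 + 15 x/8


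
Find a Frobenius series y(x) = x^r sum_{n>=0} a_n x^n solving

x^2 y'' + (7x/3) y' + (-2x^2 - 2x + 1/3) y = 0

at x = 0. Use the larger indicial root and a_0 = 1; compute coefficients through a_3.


Write in Frobenius form y'' + (p(x)/x) y' + (q(x)/x^2) y = 0:
  p(x) = 7/3,  q(x) = -2x^2 - 2x + 1/3.
Indicial equation: r(r-1) + (7/3) r + (1/3) = 0 -> roots r_1 = -1/3, r_2 = -1.
Take r = r_1 = -1/3. Let y(x) = x^r sum_{n>=0} a_n x^n with a_0 = 1.
Substitute y = x^r sum a_n x^n and match x^{r+n}. The recurrence is
  D(n) a_n - 2 a_{n-1} - 2 a_{n-2} = 0,  where D(n) = (r+n)(r+n-1) + (7/3)(r+n) + (1/3).
  a_n = [2 a_{n-1} + 2 a_{n-2}] / D(n).
Since the indicial polynomial factors as (r - r_1)(r - r_2), D(n) = (r_1 + n - r_1)(r_1 + n - r_2) = n(n + 2/3).
Evaluating step by step (a_0 = 1):
  n = 1: D(1) = 1(1 + 2/3) = 5/3; numerator = 2(1) = 2; a_1 = (2)/(5/3) = 6/5
  n = 2: D(2) = 2(2 + 2/3) = 16/3; numerator = 2(6/5) + 2(1) = 22/5; a_2 = (22/5)/(16/3) = 33/40
  n = 3: D(3) = 3(3 + 2/3) = 11; numerator = 2(33/40) + 2(6/5) = 81/20; a_3 = (81/20)/(11) = 81/220

r = -1/3; a_0 = 1; a_1 = 6/5; a_2 = 33/40; a_3 = 81/220


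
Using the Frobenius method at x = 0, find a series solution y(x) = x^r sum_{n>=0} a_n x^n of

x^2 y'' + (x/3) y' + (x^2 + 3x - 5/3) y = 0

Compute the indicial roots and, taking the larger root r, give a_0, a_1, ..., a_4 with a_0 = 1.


Write in Frobenius form y'' + (p(x)/x) y' + (q(x)/x^2) y = 0:
  p(x) = 1/3,  q(x) = x^2 + 3x - 5/3.
Indicial equation: r(r-1) + (1/3) r + (-5/3) = 0 -> roots r_1 = 5/3, r_2 = -1.
Take r = r_1 = 5/3. Let y(x) = x^r sum_{n>=0} a_n x^n with a_0 = 1.
Substitute y = x^r sum a_n x^n and match x^{r+n}. The recurrence is
  D(n) a_n + 3 a_{n-1} + 1 a_{n-2} = 0,  where D(n) = (r+n)(r+n-1) + (1/3)(r+n) + (-5/3).
  a_n = [-3 a_{n-1} - 1 a_{n-2}] / D(n).
Since the indicial polynomial factors as (r - r_1)(r - r_2), D(n) = (r_1 + n - r_1)(r_1 + n - r_2) = n(n + 8/3).
Evaluating step by step (a_0 = 1):
  n = 1: D(1) = 1(1 + 8/3) = 11/3; numerator = -3(1) = -3; a_1 = (-3)/(11/3) = -9/11
  n = 2: D(2) = 2(2 + 8/3) = 28/3; numerator = -3(-9/11) - 1(1) = 16/11; a_2 = (16/11)/(28/3) = 12/77
  n = 3: D(3) = 3(3 + 8/3) = 17; numerator = -3(12/77) - 1(-9/11) = 27/77; a_3 = (27/77)/(17) = 27/1309
  n = 4: D(4) = 4(4 + 8/3) = 80/3; numerator = -3(27/1309) - 1(12/77) = -285/1309; a_4 = (-285/1309)/(80/3) = -171/20944

r = 5/3; a_0 = 1; a_1 = -9/11; a_2 = 12/77; a_3 = 27/1309; a_4 = -171/20944


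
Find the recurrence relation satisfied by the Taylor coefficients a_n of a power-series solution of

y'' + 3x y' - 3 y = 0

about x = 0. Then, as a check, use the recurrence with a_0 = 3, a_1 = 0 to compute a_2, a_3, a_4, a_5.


Substitute y = sum_n a_n x^n.
y''(x) has coefficient (n+2)(n+1) a_{n+2} at x^n;
3 x y'(x) has coefficient 3 n a_n at x^n (shift);
-3 y(x) has coefficient -3 a_n at x^n.
Matching x^n: (n+2)(n+1) a_{n+2} + (3n - 3) a_n = 0.
Thus a_{n+2} = (-3n + 3) / ((n+1)(n+2)) * a_n.

Check with a_0 = 3, a_1 = 0 (apply the recurrence for n = 0, 1, 2, 3): a_0 = 3, a_1 = 0, a_2 = 9/2, a_3 = 0, a_4 = -9/8, a_5 = 0.

a_(n+2) = (-3n + 3) / ((n+1)(n+2)) * a_n; check: a_0 = 3, a_1 = 0, a_2 = 9/2, a_3 = 0, a_4 = -9/8, a_5 = 0


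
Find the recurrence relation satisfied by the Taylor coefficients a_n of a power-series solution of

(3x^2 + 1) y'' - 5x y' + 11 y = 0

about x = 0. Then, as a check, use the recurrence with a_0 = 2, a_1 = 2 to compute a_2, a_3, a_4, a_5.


Substitute y = sum_n a_n x^n.
(1 + 3 x^2) y'' contributes (n+2)(n+1) a_{n+2} + 3 n(n-1) a_n at x^n.
-5 x y'(x) contributes -5 n a_n at x^n.
11 y(x) contributes 11 a_n at x^n.
Matching x^n: (n+2)(n+1) a_{n+2} + (3 n(n-1) - 5 n + 11) a_n = 0.
Thus a_{n+2} = (-3 n(n-1) + 5 n - 11) / ((n+1)(n+2)) * a_n.

Check with a_0 = 2, a_1 = 2 (apply the recurrence for n = 0, 1, 2, 3): a_0 = 2, a_1 = 2, a_2 = -11, a_3 = -2, a_4 = 77/12, a_5 = 7/5.

a_(n+2) = (-3 n(n-1) + 5 n - 11) / ((n+1)(n+2)) * a_n; check: a_0 = 2, a_1 = 2, a_2 = -11, a_3 = -2, a_4 = 77/12, a_5 = 7/5


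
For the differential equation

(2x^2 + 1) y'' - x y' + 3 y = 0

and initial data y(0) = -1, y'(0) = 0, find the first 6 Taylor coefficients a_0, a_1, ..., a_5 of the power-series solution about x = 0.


Ansatz: y(x) = sum_{n>=0} a_n x^n, so y'(x) = sum_{n>=1} n a_n x^(n-1) and y''(x) = sum_{n>=2} n(n-1) a_n x^(n-2).
Substitute into P(x) y'' + Q(x) y' + R(x) y = 0 with P(x) = 2x^2 + 1, Q(x) = -x, R(x) = 3, and match powers of x.
Initial conditions: a_0 = -1, a_1 = 0.
Setting the coefficient of each power of x to zero and solving order by order (substituting the coefficients already found):
  x^0: 2 a_2 + 3 a_0 = 0  ->  2 a_2 = -3 a_0 = 3  ->  a_2 = 3/2
  x^1: 6 a_3 + 2 a_1 = 0  ->  6 a_3 = -2 a_1 = 0  ->  a_3 = 0
  x^2: 12 a_4 + 5 a_2 = 0  ->  12 a_4 = -5 a_2 = -15/2  ->  a_4 = -5/8
  x^3: 20 a_5 + 12 a_3 = 0  ->  20 a_5 = -12 a_3 = 0  ->  a_5 = 0
Truncated series: y(x) = -1 + (3/2) x^2 - (5/8) x^4 + O(x^6).

a_0 = -1; a_1 = 0; a_2 = 3/2; a_3 = 0; a_4 = -5/8; a_5 = 0


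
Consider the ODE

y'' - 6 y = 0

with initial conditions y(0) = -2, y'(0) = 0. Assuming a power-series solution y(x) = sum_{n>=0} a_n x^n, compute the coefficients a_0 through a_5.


Ansatz: y(x) = sum_{n>=0} a_n x^n, so y'(x) = sum_{n>=1} n a_n x^(n-1) and y''(x) = sum_{n>=2} n(n-1) a_n x^(n-2).
Substitute into P(x) y'' + Q(x) y' + R(x) y = 0 with P(x) = 1, Q(x) = 0, R(x) = -6, and match powers of x.
Initial conditions: a_0 = -2, a_1 = 0.
Setting the coefficient of each power of x to zero and solving order by order (substituting the coefficients already found):
  x^0: 2 a_2 - 6 a_0 = 0  ->  2 a_2 = 6 a_0 = -12  ->  a_2 = -6
  x^1: 6 a_3 - 6 a_1 = 0  ->  6 a_3 = 6 a_1 = 0  ->  a_3 = 0
  x^2: 12 a_4 - 6 a_2 = 0  ->  12 a_4 = 6 a_2 = -36  ->  a_4 = -3
  x^3: 20 a_5 - 6 a_3 = 0  ->  20 a_5 = 6 a_3 = 0  ->  a_5 = 0
Truncated series: y(x) = -2 - 6 x^2 - 3 x^4 + O(x^6).

a_0 = -2; a_1 = 0; a_2 = -6; a_3 = 0; a_4 = -3; a_5 = 0


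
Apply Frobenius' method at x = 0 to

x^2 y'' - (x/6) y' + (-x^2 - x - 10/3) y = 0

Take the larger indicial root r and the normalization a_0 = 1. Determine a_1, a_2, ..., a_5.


Write in Frobenius form y'' + (p(x)/x) y' + (q(x)/x^2) y = 0:
  p(x) = -1/6,  q(x) = -x^2 - x - 10/3.
Indicial equation: r(r-1) + (-1/6) r + (-10/3) = 0 -> roots r_1 = 5/2, r_2 = -4/3.
Take r = r_1 = 5/2. Let y(x) = x^r sum_{n>=0} a_n x^n with a_0 = 1.
Substitute y = x^r sum a_n x^n and match x^{r+n}. The recurrence is
  D(n) a_n - 1 a_{n-1} - 1 a_{n-2} = 0,  where D(n) = (r+n)(r+n-1) + (-1/6)(r+n) + (-10/3).
  a_n = [1 a_{n-1} + 1 a_{n-2}] / D(n).
Since the indicial polynomial factors as (r - r_1)(r - r_2), D(n) = (r_1 + n - r_1)(r_1 + n - r_2) = n(n + 23/6).
Evaluating step by step (a_0 = 1):
  n = 1: D(1) = 1(1 + 23/6) = 29/6; numerator = 1(1) = 1; a_1 = (1)/(29/6) = 6/29
  n = 2: D(2) = 2(2 + 23/6) = 35/3; numerator = 1(6/29) + 1(1) = 35/29; a_2 = (35/29)/(35/3) = 3/29
  n = 3: D(3) = 3(3 + 23/6) = 41/2; numerator = 1(3/29) + 1(6/29) = 9/29; a_3 = (9/29)/(41/2) = 18/1189
  n = 4: D(4) = 4(4 + 23/6) = 94/3; numerator = 1(18/1189) + 1(3/29) = 141/1189; a_4 = (141/1189)/(94/3) = 9/2378
  n = 5: D(5) = 5(5 + 23/6) = 265/6; numerator = 1(9/2378) + 1(18/1189) = 45/2378; a_5 = (45/2378)/(265/6) = 27/63017

r = 5/2; a_0 = 1; a_1 = 6/29; a_2 = 3/29; a_3 = 18/1189; a_4 = 9/2378; a_5 = 27/63017


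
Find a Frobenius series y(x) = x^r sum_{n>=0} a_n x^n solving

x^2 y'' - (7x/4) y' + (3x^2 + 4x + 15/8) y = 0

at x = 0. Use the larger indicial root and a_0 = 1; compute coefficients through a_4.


Write in Frobenius form y'' + (p(x)/x) y' + (q(x)/x^2) y = 0:
  p(x) = -7/4,  q(x) = 3x^2 + 4x + 15/8.
Indicial equation: r(r-1) + (-7/4) r + (15/8) = 0 -> roots r_1 = 3/2, r_2 = 5/4.
Take r = r_1 = 3/2. Let y(x) = x^r sum_{n>=0} a_n x^n with a_0 = 1.
Substitute y = x^r sum a_n x^n and match x^{r+n}. The recurrence is
  D(n) a_n + 4 a_{n-1} + 3 a_{n-2} = 0,  where D(n) = (r+n)(r+n-1) + (-7/4)(r+n) + (15/8).
  a_n = [-4 a_{n-1} - 3 a_{n-2}] / D(n).
Since the indicial polynomial factors as (r - r_1)(r - r_2), D(n) = (r_1 + n - r_1)(r_1 + n - r_2) = n(n + 1/4).
Evaluating step by step (a_0 = 1):
  n = 1: D(1) = 1(1 + 1/4) = 5/4; numerator = -4(1) = -4; a_1 = (-4)/(5/4) = -16/5
  n = 2: D(2) = 2(2 + 1/4) = 9/2; numerator = -4(-16/5) - 3(1) = 49/5; a_2 = (49/5)/(9/2) = 98/45
  n = 3: D(3) = 3(3 + 1/4) = 39/4; numerator = -4(98/45) - 3(-16/5) = 8/9; a_3 = (8/9)/(39/4) = 32/351
  n = 4: D(4) = 4(4 + 1/4) = 17; numerator = -4(32/351) - 3(98/45) = -12106/1755; a_4 = (-12106/1755)/(17) = -12106/29835

r = 3/2; a_0 = 1; a_1 = -16/5; a_2 = 98/45; a_3 = 32/351; a_4 = -12106/29835


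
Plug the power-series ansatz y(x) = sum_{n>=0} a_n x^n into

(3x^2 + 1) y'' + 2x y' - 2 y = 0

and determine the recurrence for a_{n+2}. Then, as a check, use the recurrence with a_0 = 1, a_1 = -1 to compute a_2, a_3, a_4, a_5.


Substitute y = sum_n a_n x^n.
(1 + 3 x^2) y'' contributes (n+2)(n+1) a_{n+2} + 3 n(n-1) a_n at x^n.
2 x y'(x) contributes 2 n a_n at x^n.
-2 y(x) contributes -2 a_n at x^n.
Matching x^n: (n+2)(n+1) a_{n+2} + (3 n(n-1) + 2 n - 2) a_n = 0.
Thus a_{n+2} = (-3 n(n-1) - 2 n + 2) / ((n+1)(n+2)) * a_n.

Check with a_0 = 1, a_1 = -1 (apply the recurrence for n = 0, 1, 2, 3): a_0 = 1, a_1 = -1, a_2 = 1, a_3 = 0, a_4 = -2/3, a_5 = 0.

a_(n+2) = (-3 n(n-1) - 2 n + 2) / ((n+1)(n+2)) * a_n; check: a_0 = 1, a_1 = -1, a_2 = 1, a_3 = 0, a_4 = -2/3, a_5 = 0


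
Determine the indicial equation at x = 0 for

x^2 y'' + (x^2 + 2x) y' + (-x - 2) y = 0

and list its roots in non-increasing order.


Divide by x^2 to reach normal form y'' + P_1(x) y' + P_2(x) y = 0 with P_1(x) = 1 + 2/x and P_2(x) = -1/x - 2/x^2.
x = 0 is a singular point because the y'-coefficient 1 + 2/x has a pole at x = 0 and the y-coefficient -1/x - 2/x^2 has a pole at x = 0.
It is a regular singular point because x P_1(x) = p(x) = x + 2 and x^2 P_2(x) = q(x) = -x - 2 are polynomials, hence analytic at x = 0.
p(0) = 2,  q(0) = -2.
Indicial equation: r(r-1) + p(0) r + q(0) = 0, i.e. r^2 + (p(0) - 1) r + q(0) = 0, i.e. r^2 + 1 r - 2 = 0.
Discriminant: (1)^2 - 4(-2) = 9, so r = (-1 ± 3)/2.
Solving: r_1 = 1, r_2 = -2.

indicial: r^2 + 1 r - 2 = 0; roots r_1 = 1, r_2 = -2


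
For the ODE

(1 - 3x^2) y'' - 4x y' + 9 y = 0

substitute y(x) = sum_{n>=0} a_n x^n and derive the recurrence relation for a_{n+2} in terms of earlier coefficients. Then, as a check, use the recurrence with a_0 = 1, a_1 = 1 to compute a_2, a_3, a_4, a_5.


Substitute y = sum_n a_n x^n.
(1 - 3 x^2) y'' contributes (n+2)(n+1) a_{n+2} - 3 n(n-1) a_n at x^n.
-4 x y'(x) contributes -4 n a_n at x^n.
9 y(x) contributes 9 a_n at x^n.
Matching x^n: (n+2)(n+1) a_{n+2} + (-3 n(n-1) - 4 n + 9) a_n = 0.
Thus a_{n+2} = (3 n(n-1) + 4 n - 9) / ((n+1)(n+2)) * a_n.

Check with a_0 = 1, a_1 = 1 (apply the recurrence for n = 0, 1, 2, 3): a_0 = 1, a_1 = 1, a_2 = -9/2, a_3 = -5/6, a_4 = -15/8, a_5 = -7/8.

a_(n+2) = (3 n(n-1) + 4 n - 9) / ((n+1)(n+2)) * a_n; check: a_0 = 1, a_1 = 1, a_2 = -9/2, a_3 = -5/6, a_4 = -15/8, a_5 = -7/8
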